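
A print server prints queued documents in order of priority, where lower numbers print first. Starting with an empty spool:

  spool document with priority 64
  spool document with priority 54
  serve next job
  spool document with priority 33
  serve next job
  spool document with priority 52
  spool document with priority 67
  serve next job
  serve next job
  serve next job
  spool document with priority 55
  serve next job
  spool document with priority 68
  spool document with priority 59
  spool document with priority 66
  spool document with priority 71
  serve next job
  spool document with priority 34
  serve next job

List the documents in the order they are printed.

insert 64 → {64}
insert 54 → {54, 64}
serve next job → 54; now {64}
insert 33 → {33, 64}
serve next job → 33; now {64}
insert 52 → {52, 64}
insert 67 → {52, 64, 67}
serve next job → 52; now {64, 67}
serve next job → 64; now {67}
serve next job → 67; now {}
insert 55 → {55}
serve next job → 55; now {}
insert 68 → {68}
insert 59 → {59, 68}
insert 66 → {59, 66, 68}
insert 71 → {59, 66, 68, 71}
serve next job → 59; now {66, 68, 71}
insert 34 → {34, 66, 68, 71}
serve next job → 34; now {66, 68, 71}

[54, 33, 52, 64, 67, 55, 59, 34]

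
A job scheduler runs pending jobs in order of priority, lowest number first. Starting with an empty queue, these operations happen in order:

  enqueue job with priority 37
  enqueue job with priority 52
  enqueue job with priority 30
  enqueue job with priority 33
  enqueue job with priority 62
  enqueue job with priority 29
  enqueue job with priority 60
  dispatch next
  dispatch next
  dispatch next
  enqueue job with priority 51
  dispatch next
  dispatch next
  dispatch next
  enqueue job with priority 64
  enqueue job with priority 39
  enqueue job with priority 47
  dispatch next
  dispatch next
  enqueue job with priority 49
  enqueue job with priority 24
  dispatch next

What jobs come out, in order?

[29, 30, 33, 37, 51, 52, 39, 47, 24]

insert 37 → {37}
insert 52 → {37, 52}
insert 30 → {30, 37, 52}
insert 33 → {30, 33, 37, 52}
insert 62 → {30, 33, 37, 52, 62}
insert 29 → {29, 30, 33, 37, 52, 62}
insert 60 → {29, 30, 33, 37, 52, 60, 62}
dispatch next → 29; now {30, 33, 37, 52, 60, 62}
dispatch next → 30; now {33, 37, 52, 60, 62}
dispatch next → 33; now {37, 52, 60, 62}
insert 51 → {37, 51, 52, 60, 62}
dispatch next → 37; now {51, 52, 60, 62}
dispatch next → 51; now {52, 60, 62}
dispatch next → 52; now {60, 62}
insert 64 → {60, 62, 64}
insert 39 → {39, 60, 62, 64}
insert 47 → {39, 47, 60, 62, 64}
dispatch next → 39; now {47, 60, 62, 64}
dispatch next → 47; now {60, 62, 64}
insert 49 → {49, 60, 62, 64}
insert 24 → {24, 49, 60, 62, 64}
dispatch next → 24; now {49, 60, 62, 64}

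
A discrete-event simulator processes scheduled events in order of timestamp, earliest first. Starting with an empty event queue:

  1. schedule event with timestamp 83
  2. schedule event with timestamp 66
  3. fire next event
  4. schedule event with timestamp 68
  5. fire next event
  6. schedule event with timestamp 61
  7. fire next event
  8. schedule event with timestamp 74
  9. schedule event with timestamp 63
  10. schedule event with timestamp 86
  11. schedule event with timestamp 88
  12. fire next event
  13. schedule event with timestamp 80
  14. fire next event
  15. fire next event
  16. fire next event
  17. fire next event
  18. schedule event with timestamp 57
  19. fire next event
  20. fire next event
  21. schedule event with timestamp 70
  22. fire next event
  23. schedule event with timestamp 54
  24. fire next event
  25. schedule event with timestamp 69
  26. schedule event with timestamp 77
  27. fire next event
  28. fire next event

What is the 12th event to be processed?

insert 83 → {83}
insert 66 → {66, 83}
fire next event → 66; now {83}
insert 68 → {68, 83}
fire next event → 68; now {83}
insert 61 → {61, 83}
fire next event → 61; now {83}
insert 74 → {74, 83}
insert 63 → {63, 74, 83}
insert 86 → {63, 74, 83, 86}
insert 88 → {63, 74, 83, 86, 88}
fire next event → 63; now {74, 83, 86, 88}
insert 80 → {74, 80, 83, 86, 88}
fire next event → 74; now {80, 83, 86, 88}
fire next event → 80; now {83, 86, 88}
fire next event → 83; now {86, 88}
fire next event → 86; now {88}
insert 57 → {57, 88}
fire next event → 57; now {88}
fire next event → 88; now {}
insert 70 → {70}
fire next event → 70; now {}
insert 54 → {54}
fire next event → 54; now {}
insert 69 → {69}
insert 77 → {69, 77}
fire next event → 69; now {77}
fire next event → 77; now {}

54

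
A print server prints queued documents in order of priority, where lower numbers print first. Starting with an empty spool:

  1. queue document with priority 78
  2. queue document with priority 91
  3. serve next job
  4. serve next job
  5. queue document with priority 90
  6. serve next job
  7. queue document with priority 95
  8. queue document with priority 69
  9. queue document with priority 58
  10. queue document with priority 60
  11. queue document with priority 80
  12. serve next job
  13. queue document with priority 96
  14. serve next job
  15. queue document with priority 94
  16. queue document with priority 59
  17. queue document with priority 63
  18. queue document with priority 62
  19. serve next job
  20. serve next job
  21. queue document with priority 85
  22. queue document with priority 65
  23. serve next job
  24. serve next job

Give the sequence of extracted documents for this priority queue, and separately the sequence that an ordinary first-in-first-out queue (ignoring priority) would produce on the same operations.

insert 78 → {78}
insert 91 → {78, 91}
serve next job → 78; now {91}
serve next job → 91; now {}
insert 90 → {90}
serve next job → 90; now {}
insert 95 → {95}
insert 69 → {69, 95}
insert 58 → {58, 69, 95}
insert 60 → {58, 60, 69, 95}
insert 80 → {58, 60, 69, 80, 95}
serve next job → 58; now {60, 69, 80, 95}
insert 96 → {60, 69, 80, 95, 96}
serve next job → 60; now {69, 80, 95, 96}
insert 94 → {69, 80, 94, 95, 96}
insert 59 → {59, 69, 80, 94, 95, 96}
insert 63 → {59, 63, 69, 80, 94, 95, 96}
insert 62 → {59, 62, 63, 69, 80, 94, 95, 96}
serve next job → 59; now {62, 63, 69, 80, 94, 95, 96}
serve next job → 62; now {63, 69, 80, 94, 95, 96}
insert 85 → {63, 69, 80, 85, 94, 95, 96}
insert 65 → {63, 65, 69, 80, 85, 94, 95, 96}
serve next job → 63; now {65, 69, 80, 85, 94, 95, 96}
serve next job → 65; now {69, 80, 85, 94, 95, 96}

priority queue: [78, 91, 90, 58, 60, 59, 62, 63, 65]; FIFO queue: [78, 91, 90, 95, 69, 58, 60, 80, 96]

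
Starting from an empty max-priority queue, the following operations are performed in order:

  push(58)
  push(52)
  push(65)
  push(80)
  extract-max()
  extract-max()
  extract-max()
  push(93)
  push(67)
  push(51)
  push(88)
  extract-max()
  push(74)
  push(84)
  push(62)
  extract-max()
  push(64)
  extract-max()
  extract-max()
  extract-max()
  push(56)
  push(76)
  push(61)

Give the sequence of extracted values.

insert 58 → {58}
insert 52 → {58, 52}
insert 65 → {65, 58, 52}
insert 80 → {80, 65, 58, 52}
extract-max → 80; now {65, 58, 52}
extract-max → 65; now {58, 52}
extract-max → 58; now {52}
insert 93 → {93, 52}
insert 67 → {93, 67, 52}
insert 51 → {93, 67, 52, 51}
insert 88 → {93, 88, 67, 52, 51}
extract-max → 93; now {88, 67, 52, 51}
insert 74 → {88, 74, 67, 52, 51}
insert 84 → {88, 84, 74, 67, 52, 51}
insert 62 → {88, 84, 74, 67, 62, 52, 51}
extract-max → 88; now {84, 74, 67, 62, 52, 51}
insert 64 → {84, 74, 67, 64, 62, 52, 51}
extract-max → 84; now {74, 67, 64, 62, 52, 51}
extract-max → 74; now {67, 64, 62, 52, 51}
extract-max → 67; now {64, 62, 52, 51}
insert 56 → {64, 62, 56, 52, 51}
insert 76 → {76, 64, 62, 56, 52, 51}
insert 61 → {76, 64, 62, 61, 56, 52, 51}

80 → 65 → 58 → 93 → 88 → 84 → 74 → 67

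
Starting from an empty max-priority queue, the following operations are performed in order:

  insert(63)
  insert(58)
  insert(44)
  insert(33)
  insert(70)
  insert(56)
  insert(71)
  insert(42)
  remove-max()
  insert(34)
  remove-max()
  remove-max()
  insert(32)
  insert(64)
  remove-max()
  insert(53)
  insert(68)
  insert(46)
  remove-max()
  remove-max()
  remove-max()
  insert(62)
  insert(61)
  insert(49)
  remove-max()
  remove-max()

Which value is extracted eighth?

62

insert 63 → {63}
insert 58 → {63, 58}
insert 44 → {63, 58, 44}
insert 33 → {63, 58, 44, 33}
insert 70 → {70, 63, 58, 44, 33}
insert 56 → {70, 63, 58, 56, 44, 33}
insert 71 → {71, 70, 63, 58, 56, 44, 33}
insert 42 → {71, 70, 63, 58, 56, 44, 42, 33}
remove-max → 71; now {70, 63, 58, 56, 44, 42, 33}
insert 34 → {70, 63, 58, 56, 44, 42, 34, 33}
remove-max → 70; now {63, 58, 56, 44, 42, 34, 33}
remove-max → 63; now {58, 56, 44, 42, 34, 33}
insert 32 → {58, 56, 44, 42, 34, 33, 32}
insert 64 → {64, 58, 56, 44, 42, 34, 33, 32}
remove-max → 64; now {58, 56, 44, 42, 34, 33, 32}
insert 53 → {58, 56, 53, 44, 42, 34, 33, 32}
insert 68 → {68, 58, 56, 53, 44, 42, 34, 33, 32}
insert 46 → {68, 58, 56, 53, 46, 44, 42, 34, 33, 32}
remove-max → 68; now {58, 56, 53, 46, 44, 42, 34, 33, 32}
remove-max → 58; now {56, 53, 46, 44, 42, 34, 33, 32}
remove-max → 56; now {53, 46, 44, 42, 34, 33, 32}
insert 62 → {62, 53, 46, 44, 42, 34, 33, 32}
insert 61 → {62, 61, 53, 46, 44, 42, 34, 33, 32}
insert 49 → {62, 61, 53, 49, 46, 44, 42, 34, 33, 32}
remove-max → 62; now {61, 53, 49, 46, 44, 42, 34, 33, 32}
remove-max → 61; now {53, 49, 46, 44, 42, 34, 33, 32}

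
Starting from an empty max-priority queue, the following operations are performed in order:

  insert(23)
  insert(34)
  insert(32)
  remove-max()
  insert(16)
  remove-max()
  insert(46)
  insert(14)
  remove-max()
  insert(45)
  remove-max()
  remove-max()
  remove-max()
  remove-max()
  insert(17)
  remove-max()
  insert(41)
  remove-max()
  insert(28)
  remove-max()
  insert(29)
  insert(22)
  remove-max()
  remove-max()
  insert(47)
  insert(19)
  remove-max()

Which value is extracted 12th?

insert 23 → {23}
insert 34 → {34, 23}
insert 32 → {34, 32, 23}
remove-max → 34; now {32, 23}
insert 16 → {32, 23, 16}
remove-max → 32; now {23, 16}
insert 46 → {46, 23, 16}
insert 14 → {46, 23, 16, 14}
remove-max → 46; now {23, 16, 14}
insert 45 → {45, 23, 16, 14}
remove-max → 45; now {23, 16, 14}
remove-max → 23; now {16, 14}
remove-max → 16; now {14}
remove-max → 14; now {}
insert 17 → {17}
remove-max → 17; now {}
insert 41 → {41}
remove-max → 41; now {}
insert 28 → {28}
remove-max → 28; now {}
insert 29 → {29}
insert 22 → {29, 22}
remove-max → 29; now {22}
remove-max → 22; now {}
insert 47 → {47}
insert 19 → {47, 19}
remove-max → 47; now {19}

22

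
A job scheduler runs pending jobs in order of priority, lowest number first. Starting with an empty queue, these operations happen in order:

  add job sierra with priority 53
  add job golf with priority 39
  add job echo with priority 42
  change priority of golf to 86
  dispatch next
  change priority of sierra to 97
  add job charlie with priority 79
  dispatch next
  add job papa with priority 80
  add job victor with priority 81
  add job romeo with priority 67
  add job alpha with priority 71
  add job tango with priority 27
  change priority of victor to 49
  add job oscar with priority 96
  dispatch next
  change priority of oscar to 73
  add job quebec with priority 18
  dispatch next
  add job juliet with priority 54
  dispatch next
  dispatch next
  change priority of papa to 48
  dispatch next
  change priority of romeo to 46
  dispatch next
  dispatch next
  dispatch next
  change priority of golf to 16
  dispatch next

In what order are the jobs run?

add sierra (priority 53) → {sierra:53}
add golf (priority 39) → {golf:39, sierra:53}
add echo (priority 42) → {golf:39, echo:42, sierra:53}
update golf to priority 86 → {echo:42, sierra:53, golf:86}
dispatch next → echo; now {sierra:53, golf:86}
update sierra to priority 97 → {golf:86, sierra:97}
add charlie (priority 79) → {charlie:79, golf:86, sierra:97}
dispatch next → charlie; now {golf:86, sierra:97}
add papa (priority 80) → {papa:80, golf:86, sierra:97}
add victor (priority 81) → {papa:80, victor:81, golf:86, sierra:97}
add romeo (priority 67) → {romeo:67, papa:80, victor:81, golf:86, sierra:97}
add alpha (priority 71) → {romeo:67, alpha:71, papa:80, victor:81, golf:86, sierra:97}
add tango (priority 27) → {tango:27, romeo:67, alpha:71, papa:80, victor:81, golf:86, sierra:97}
update victor to priority 49 → {tango:27, victor:49, romeo:67, alpha:71, papa:80, golf:86, sierra:97}
add oscar (priority 96) → {tango:27, victor:49, romeo:67, alpha:71, papa:80, golf:86, oscar:96, sierra:97}
dispatch next → tango; now {victor:49, romeo:67, alpha:71, papa:80, golf:86, oscar:96, sierra:97}
update oscar to priority 73 → {victor:49, romeo:67, alpha:71, oscar:73, papa:80, golf:86, sierra:97}
add quebec (priority 18) → {quebec:18, victor:49, romeo:67, alpha:71, oscar:73, papa:80, golf:86, sierra:97}
dispatch next → quebec; now {victor:49, romeo:67, alpha:71, oscar:73, papa:80, golf:86, sierra:97}
add juliet (priority 54) → {victor:49, juliet:54, romeo:67, alpha:71, oscar:73, papa:80, golf:86, sierra:97}
dispatch next → victor; now {juliet:54, romeo:67, alpha:71, oscar:73, papa:80, golf:86, sierra:97}
dispatch next → juliet; now {romeo:67, alpha:71, oscar:73, papa:80, golf:86, sierra:97}
update papa to priority 48 → {papa:48, romeo:67, alpha:71, oscar:73, golf:86, sierra:97}
dispatch next → papa; now {romeo:67, alpha:71, oscar:73, golf:86, sierra:97}
update romeo to priority 46 → {romeo:46, alpha:71, oscar:73, golf:86, sierra:97}
dispatch next → romeo; now {alpha:71, oscar:73, golf:86, sierra:97}
dispatch next → alpha; now {oscar:73, golf:86, sierra:97}
dispatch next → oscar; now {golf:86, sierra:97}
update golf to priority 16 → {golf:16, sierra:97}
dispatch next → golf; now {sierra:97}

echo → charlie → tango → quebec → victor → juliet → papa → romeo → alpha → oscar → golf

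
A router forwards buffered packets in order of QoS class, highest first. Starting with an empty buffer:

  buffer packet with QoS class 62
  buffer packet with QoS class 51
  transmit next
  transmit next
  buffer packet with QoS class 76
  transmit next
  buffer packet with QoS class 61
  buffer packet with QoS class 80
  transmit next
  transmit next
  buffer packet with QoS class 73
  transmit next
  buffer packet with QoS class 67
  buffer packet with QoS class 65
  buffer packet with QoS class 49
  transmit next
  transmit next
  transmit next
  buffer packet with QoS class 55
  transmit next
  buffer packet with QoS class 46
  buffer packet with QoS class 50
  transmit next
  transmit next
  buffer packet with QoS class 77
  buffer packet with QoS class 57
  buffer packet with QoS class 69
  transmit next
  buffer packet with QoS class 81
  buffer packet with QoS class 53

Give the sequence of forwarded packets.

[62, 51, 76, 80, 61, 73, 67, 65, 49, 55, 50, 46, 77]

insert 62 → {62}
insert 51 → {62, 51}
transmit next → 62; now {51}
transmit next → 51; now {}
insert 76 → {76}
transmit next → 76; now {}
insert 61 → {61}
insert 80 → {80, 61}
transmit next → 80; now {61}
transmit next → 61; now {}
insert 73 → {73}
transmit next → 73; now {}
insert 67 → {67}
insert 65 → {67, 65}
insert 49 → {67, 65, 49}
transmit next → 67; now {65, 49}
transmit next → 65; now {49}
transmit next → 49; now {}
insert 55 → {55}
transmit next → 55; now {}
insert 46 → {46}
insert 50 → {50, 46}
transmit next → 50; now {46}
transmit next → 46; now {}
insert 77 → {77}
insert 57 → {77, 57}
insert 69 → {77, 69, 57}
transmit next → 77; now {69, 57}
insert 81 → {81, 69, 57}
insert 53 → {81, 69, 57, 53}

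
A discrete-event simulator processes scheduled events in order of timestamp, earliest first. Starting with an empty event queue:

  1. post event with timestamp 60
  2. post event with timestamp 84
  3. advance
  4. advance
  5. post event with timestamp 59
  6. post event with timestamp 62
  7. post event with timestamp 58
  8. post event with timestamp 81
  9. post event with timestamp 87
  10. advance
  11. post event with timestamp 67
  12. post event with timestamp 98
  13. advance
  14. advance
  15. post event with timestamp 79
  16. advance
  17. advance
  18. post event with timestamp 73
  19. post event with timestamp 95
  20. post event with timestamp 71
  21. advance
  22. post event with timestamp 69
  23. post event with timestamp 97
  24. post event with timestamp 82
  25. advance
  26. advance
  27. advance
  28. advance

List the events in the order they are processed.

60 → 84 → 58 → 59 → 62 → 67 → 79 → 71 → 69 → 73 → 81 → 82

insert 60 → {60}
insert 84 → {60, 84}
advance → 60; now {84}
advance → 84; now {}
insert 59 → {59}
insert 62 → {59, 62}
insert 58 → {58, 59, 62}
insert 81 → {58, 59, 62, 81}
insert 87 → {58, 59, 62, 81, 87}
advance → 58; now {59, 62, 81, 87}
insert 67 → {59, 62, 67, 81, 87}
insert 98 → {59, 62, 67, 81, 87, 98}
advance → 59; now {62, 67, 81, 87, 98}
advance → 62; now {67, 81, 87, 98}
insert 79 → {67, 79, 81, 87, 98}
advance → 67; now {79, 81, 87, 98}
advance → 79; now {81, 87, 98}
insert 73 → {73, 81, 87, 98}
insert 95 → {73, 81, 87, 95, 98}
insert 71 → {71, 73, 81, 87, 95, 98}
advance → 71; now {73, 81, 87, 95, 98}
insert 69 → {69, 73, 81, 87, 95, 98}
insert 97 → {69, 73, 81, 87, 95, 97, 98}
insert 82 → {69, 73, 81, 82, 87, 95, 97, 98}
advance → 69; now {73, 81, 82, 87, 95, 97, 98}
advance → 73; now {81, 82, 87, 95, 97, 98}
advance → 81; now {82, 87, 95, 97, 98}
advance → 82; now {87, 95, 97, 98}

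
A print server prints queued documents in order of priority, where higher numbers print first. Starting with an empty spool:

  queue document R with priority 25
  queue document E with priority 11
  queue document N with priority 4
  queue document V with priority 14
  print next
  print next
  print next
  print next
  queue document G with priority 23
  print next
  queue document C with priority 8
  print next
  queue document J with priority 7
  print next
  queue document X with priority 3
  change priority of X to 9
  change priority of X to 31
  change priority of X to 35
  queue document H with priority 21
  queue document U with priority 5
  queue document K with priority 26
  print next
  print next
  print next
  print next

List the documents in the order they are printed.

R, V, E, N, G, C, J, X, K, H, U

add R (priority 25) → {R:25}
add E (priority 11) → {R:25, E:11}
add N (priority 4) → {R:25, E:11, N:4}
add V (priority 14) → {R:25, V:14, E:11, N:4}
print next → R; now {V:14, E:11, N:4}
print next → V; now {E:11, N:4}
print next → E; now {N:4}
print next → N; now {}
add G (priority 23) → {G:23}
print next → G; now {}
add C (priority 8) → {C:8}
print next → C; now {}
add J (priority 7) → {J:7}
print next → J; now {}
add X (priority 3) → {X:3}
update X to priority 9 → {X:9}
update X to priority 31 → {X:31}
update X to priority 35 → {X:35}
add H (priority 21) → {X:35, H:21}
add U (priority 5) → {X:35, H:21, U:5}
add K (priority 26) → {X:35, K:26, H:21, U:5}
print next → X; now {K:26, H:21, U:5}
print next → K; now {H:21, U:5}
print next → H; now {U:5}
print next → U; now {}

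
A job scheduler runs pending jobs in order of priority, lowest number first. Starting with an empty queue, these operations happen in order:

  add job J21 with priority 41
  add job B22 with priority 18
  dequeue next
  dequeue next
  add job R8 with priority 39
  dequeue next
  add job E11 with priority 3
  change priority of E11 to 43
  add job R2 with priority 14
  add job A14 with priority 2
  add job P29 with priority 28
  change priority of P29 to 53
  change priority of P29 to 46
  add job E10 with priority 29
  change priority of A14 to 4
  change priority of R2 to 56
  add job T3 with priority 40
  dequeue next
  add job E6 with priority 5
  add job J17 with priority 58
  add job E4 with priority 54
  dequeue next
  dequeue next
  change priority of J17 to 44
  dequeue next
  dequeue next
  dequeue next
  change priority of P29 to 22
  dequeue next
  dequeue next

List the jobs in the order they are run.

add J21 (priority 41) → {J21:41}
add B22 (priority 18) → {B22:18, J21:41}
dequeue next → B22; now {J21:41}
dequeue next → J21; now {}
add R8 (priority 39) → {R8:39}
dequeue next → R8; now {}
add E11 (priority 3) → {E11:3}
update E11 to priority 43 → {E11:43}
add R2 (priority 14) → {R2:14, E11:43}
add A14 (priority 2) → {A14:2, R2:14, E11:43}
add P29 (priority 28) → {A14:2, R2:14, P29:28, E11:43}
update P29 to priority 53 → {A14:2, R2:14, E11:43, P29:53}
update P29 to priority 46 → {A14:2, R2:14, E11:43, P29:46}
add E10 (priority 29) → {A14:2, R2:14, E10:29, E11:43, P29:46}
update A14 to priority 4 → {A14:4, R2:14, E10:29, E11:43, P29:46}
update R2 to priority 56 → {A14:4, E10:29, E11:43, P29:46, R2:56}
add T3 (priority 40) → {A14:4, E10:29, T3:40, E11:43, P29:46, R2:56}
dequeue next → A14; now {E10:29, T3:40, E11:43, P29:46, R2:56}
add E6 (priority 5) → {E6:5, E10:29, T3:40, E11:43, P29:46, R2:56}
add J17 (priority 58) → {E6:5, E10:29, T3:40, E11:43, P29:46, R2:56, J17:58}
add E4 (priority 54) → {E6:5, E10:29, T3:40, E11:43, P29:46, E4:54, R2:56, J17:58}
dequeue next → E6; now {E10:29, T3:40, E11:43, P29:46, E4:54, R2:56, J17:58}
dequeue next → E10; now {T3:40, E11:43, P29:46, E4:54, R2:56, J17:58}
update J17 to priority 44 → {T3:40, E11:43, J17:44, P29:46, E4:54, R2:56}
dequeue next → T3; now {E11:43, J17:44, P29:46, E4:54, R2:56}
dequeue next → E11; now {J17:44, P29:46, E4:54, R2:56}
dequeue next → J17; now {P29:46, E4:54, R2:56}
update P29 to priority 22 → {P29:22, E4:54, R2:56}
dequeue next → P29; now {E4:54, R2:56}
dequeue next → E4; now {R2:56}

B22 → J21 → R8 → A14 → E6 → E10 → T3 → E11 → J17 → P29 → E4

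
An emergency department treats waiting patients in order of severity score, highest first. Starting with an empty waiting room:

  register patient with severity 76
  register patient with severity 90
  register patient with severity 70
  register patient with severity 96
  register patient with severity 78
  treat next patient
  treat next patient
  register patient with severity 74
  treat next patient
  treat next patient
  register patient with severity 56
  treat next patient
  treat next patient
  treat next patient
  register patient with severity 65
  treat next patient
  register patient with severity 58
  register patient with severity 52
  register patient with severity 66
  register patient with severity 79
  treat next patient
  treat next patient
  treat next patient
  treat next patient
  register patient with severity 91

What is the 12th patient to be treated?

insert 76 → {76}
insert 90 → {90, 76}
insert 70 → {90, 76, 70}
insert 96 → {96, 90, 76, 70}
insert 78 → {96, 90, 78, 76, 70}
treat next patient → 96; now {90, 78, 76, 70}
treat next patient → 90; now {78, 76, 70}
insert 74 → {78, 76, 74, 70}
treat next patient → 78; now {76, 74, 70}
treat next patient → 76; now {74, 70}
insert 56 → {74, 70, 56}
treat next patient → 74; now {70, 56}
treat next patient → 70; now {56}
treat next patient → 56; now {}
insert 65 → {65}
treat next patient → 65; now {}
insert 58 → {58}
insert 52 → {58, 52}
insert 66 → {66, 58, 52}
insert 79 → {79, 66, 58, 52}
treat next patient → 79; now {66, 58, 52}
treat next patient → 66; now {58, 52}
treat next patient → 58; now {52}
treat next patient → 52; now {}
insert 91 → {91}

52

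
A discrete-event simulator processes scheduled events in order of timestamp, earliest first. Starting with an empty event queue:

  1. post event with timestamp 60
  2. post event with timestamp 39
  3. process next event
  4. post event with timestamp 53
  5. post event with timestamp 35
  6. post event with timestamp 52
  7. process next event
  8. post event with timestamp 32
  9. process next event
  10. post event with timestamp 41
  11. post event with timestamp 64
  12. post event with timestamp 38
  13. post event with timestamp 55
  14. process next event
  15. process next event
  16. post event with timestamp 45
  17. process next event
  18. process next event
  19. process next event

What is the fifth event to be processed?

insert 60 → {60}
insert 39 → {39, 60}
process next event → 39; now {60}
insert 53 → {53, 60}
insert 35 → {35, 53, 60}
insert 52 → {35, 52, 53, 60}
process next event → 35; now {52, 53, 60}
insert 32 → {32, 52, 53, 60}
process next event → 32; now {52, 53, 60}
insert 41 → {41, 52, 53, 60}
insert 64 → {41, 52, 53, 60, 64}
insert 38 → {38, 41, 52, 53, 60, 64}
insert 55 → {38, 41, 52, 53, 55, 60, 64}
process next event → 38; now {41, 52, 53, 55, 60, 64}
process next event → 41; now {52, 53, 55, 60, 64}
insert 45 → {45, 52, 53, 55, 60, 64}
process next event → 45; now {52, 53, 55, 60, 64}
process next event → 52; now {53, 55, 60, 64}
process next event → 53; now {55, 60, 64}

41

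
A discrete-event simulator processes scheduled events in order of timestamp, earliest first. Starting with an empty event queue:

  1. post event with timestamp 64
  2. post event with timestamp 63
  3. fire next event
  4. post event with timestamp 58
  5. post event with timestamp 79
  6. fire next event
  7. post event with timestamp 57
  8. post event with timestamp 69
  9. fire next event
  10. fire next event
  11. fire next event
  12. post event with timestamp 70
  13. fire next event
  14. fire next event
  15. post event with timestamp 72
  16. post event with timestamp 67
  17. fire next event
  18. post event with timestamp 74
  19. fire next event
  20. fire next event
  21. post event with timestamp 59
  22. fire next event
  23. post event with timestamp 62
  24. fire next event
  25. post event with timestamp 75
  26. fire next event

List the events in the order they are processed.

insert 64 → {64}
insert 63 → {63, 64}
fire next event → 63; now {64}
insert 58 → {58, 64}
insert 79 → {58, 64, 79}
fire next event → 58; now {64, 79}
insert 57 → {57, 64, 79}
insert 69 → {57, 64, 69, 79}
fire next event → 57; now {64, 69, 79}
fire next event → 64; now {69, 79}
fire next event → 69; now {79}
insert 70 → {70, 79}
fire next event → 70; now {79}
fire next event → 79; now {}
insert 72 → {72}
insert 67 → {67, 72}
fire next event → 67; now {72}
insert 74 → {72, 74}
fire next event → 72; now {74}
fire next event → 74; now {}
insert 59 → {59}
fire next event → 59; now {}
insert 62 → {62}
fire next event → 62; now {}
insert 75 → {75}
fire next event → 75; now {}

63 → 58 → 57 → 64 → 69 → 70 → 79 → 67 → 72 → 74 → 59 → 62 → 75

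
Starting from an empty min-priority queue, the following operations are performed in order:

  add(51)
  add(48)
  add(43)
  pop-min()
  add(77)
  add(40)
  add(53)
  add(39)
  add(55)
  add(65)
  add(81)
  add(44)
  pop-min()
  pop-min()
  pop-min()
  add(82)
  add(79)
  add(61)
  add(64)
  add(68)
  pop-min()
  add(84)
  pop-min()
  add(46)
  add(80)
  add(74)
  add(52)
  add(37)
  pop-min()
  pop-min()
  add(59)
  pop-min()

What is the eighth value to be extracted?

46

insert 51 → {51}
insert 48 → {48, 51}
insert 43 → {43, 48, 51}
pop-min → 43; now {48, 51}
insert 77 → {48, 51, 77}
insert 40 → {40, 48, 51, 77}
insert 53 → {40, 48, 51, 53, 77}
insert 39 → {39, 40, 48, 51, 53, 77}
insert 55 → {39, 40, 48, 51, 53, 55, 77}
insert 65 → {39, 40, 48, 51, 53, 55, 65, 77}
insert 81 → {39, 40, 48, 51, 53, 55, 65, 77, 81}
insert 44 → {39, 40, 44, 48, 51, 53, 55, 65, 77, 81}
pop-min → 39; now {40, 44, 48, 51, 53, 55, 65, 77, 81}
pop-min → 40; now {44, 48, 51, 53, 55, 65, 77, 81}
pop-min → 44; now {48, 51, 53, 55, 65, 77, 81}
insert 82 → {48, 51, 53, 55, 65, 77, 81, 82}
insert 79 → {48, 51, 53, 55, 65, 77, 79, 81, 82}
insert 61 → {48, 51, 53, 55, 61, 65, 77, 79, 81, 82}
insert 64 → {48, 51, 53, 55, 61, 64, 65, 77, 79, 81, 82}
insert 68 → {48, 51, 53, 55, 61, 64, 65, 68, 77, 79, 81, 82}
pop-min → 48; now {51, 53, 55, 61, 64, 65, 68, 77, 79, 81, 82}
insert 84 → {51, 53, 55, 61, 64, 65, 68, 77, 79, 81, 82, 84}
pop-min → 51; now {53, 55, 61, 64, 65, 68, 77, 79, 81, 82, 84}
insert 46 → {46, 53, 55, 61, 64, 65, 68, 77, 79, 81, 82, 84}
insert 80 → {46, 53, 55, 61, 64, 65, 68, 77, 79, 80, 81, 82, 84}
insert 74 → {46, 53, 55, 61, 64, 65, 68, 74, 77, 79, 80, 81, 82, 84}
insert 52 → {46, 52, 53, 55, 61, 64, 65, 68, 74, 77, 79, 80, 81, 82, 84}
insert 37 → {37, 46, 52, 53, 55, 61, 64, 65, 68, 74, 77, 79, 80, 81, 82, 84}
pop-min → 37; now {46, 52, 53, 55, 61, 64, 65, 68, 74, 77, 79, 80, 81, 82, 84}
pop-min → 46; now {52, 53, 55, 61, 64, 65, 68, 74, 77, 79, 80, 81, 82, 84}
insert 59 → {52, 53, 55, 59, 61, 64, 65, 68, 74, 77, 79, 80, 81, 82, 84}
pop-min → 52; now {53, 55, 59, 61, 64, 65, 68, 74, 77, 79, 80, 81, 82, 84}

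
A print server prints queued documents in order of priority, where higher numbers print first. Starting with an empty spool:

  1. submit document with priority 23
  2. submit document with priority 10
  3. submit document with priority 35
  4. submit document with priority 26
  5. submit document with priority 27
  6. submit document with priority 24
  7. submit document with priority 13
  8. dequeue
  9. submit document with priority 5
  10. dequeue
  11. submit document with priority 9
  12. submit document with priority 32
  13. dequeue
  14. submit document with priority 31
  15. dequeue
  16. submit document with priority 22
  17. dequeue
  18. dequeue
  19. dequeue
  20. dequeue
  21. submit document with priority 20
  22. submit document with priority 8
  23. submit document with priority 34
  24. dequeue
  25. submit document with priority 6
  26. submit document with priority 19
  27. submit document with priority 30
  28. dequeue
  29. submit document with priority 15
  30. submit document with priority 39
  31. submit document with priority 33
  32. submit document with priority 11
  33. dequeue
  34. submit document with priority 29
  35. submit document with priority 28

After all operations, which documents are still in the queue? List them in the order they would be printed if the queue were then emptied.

[33, 29, 28, 20, 19, 15, 13, 11, 10, 9, 8, 6, 5]

insert 23 → {23}
insert 10 → {23, 10}
insert 35 → {35, 23, 10}
insert 26 → {35, 26, 23, 10}
insert 27 → {35, 27, 26, 23, 10}
insert 24 → {35, 27, 26, 24, 23, 10}
insert 13 → {35, 27, 26, 24, 23, 13, 10}
dequeue → 35; now {27, 26, 24, 23, 13, 10}
insert 5 → {27, 26, 24, 23, 13, 10, 5}
dequeue → 27; now {26, 24, 23, 13, 10, 5}
insert 9 → {26, 24, 23, 13, 10, 9, 5}
insert 32 → {32, 26, 24, 23, 13, 10, 9, 5}
dequeue → 32; now {26, 24, 23, 13, 10, 9, 5}
insert 31 → {31, 26, 24, 23, 13, 10, 9, 5}
dequeue → 31; now {26, 24, 23, 13, 10, 9, 5}
insert 22 → {26, 24, 23, 22, 13, 10, 9, 5}
dequeue → 26; now {24, 23, 22, 13, 10, 9, 5}
dequeue → 24; now {23, 22, 13, 10, 9, 5}
dequeue → 23; now {22, 13, 10, 9, 5}
dequeue → 22; now {13, 10, 9, 5}
insert 20 → {20, 13, 10, 9, 5}
insert 8 → {20, 13, 10, 9, 8, 5}
insert 34 → {34, 20, 13, 10, 9, 8, 5}
dequeue → 34; now {20, 13, 10, 9, 8, 5}
insert 6 → {20, 13, 10, 9, 8, 6, 5}
insert 19 → {20, 19, 13, 10, 9, 8, 6, 5}
insert 30 → {30, 20, 19, 13, 10, 9, 8, 6, 5}
dequeue → 30; now {20, 19, 13, 10, 9, 8, 6, 5}
insert 15 → {20, 19, 15, 13, 10, 9, 8, 6, 5}
insert 39 → {39, 20, 19, 15, 13, 10, 9, 8, 6, 5}
insert 33 → {39, 33, 20, 19, 15, 13, 10, 9, 8, 6, 5}
insert 11 → {39, 33, 20, 19, 15, 13, 11, 10, 9, 8, 6, 5}
dequeue → 39; now {33, 20, 19, 15, 13, 11, 10, 9, 8, 6, 5}
insert 29 → {33, 29, 20, 19, 15, 13, 11, 10, 9, 8, 6, 5}
insert 28 → {33, 29, 28, 20, 19, 15, 13, 11, 10, 9, 8, 6, 5}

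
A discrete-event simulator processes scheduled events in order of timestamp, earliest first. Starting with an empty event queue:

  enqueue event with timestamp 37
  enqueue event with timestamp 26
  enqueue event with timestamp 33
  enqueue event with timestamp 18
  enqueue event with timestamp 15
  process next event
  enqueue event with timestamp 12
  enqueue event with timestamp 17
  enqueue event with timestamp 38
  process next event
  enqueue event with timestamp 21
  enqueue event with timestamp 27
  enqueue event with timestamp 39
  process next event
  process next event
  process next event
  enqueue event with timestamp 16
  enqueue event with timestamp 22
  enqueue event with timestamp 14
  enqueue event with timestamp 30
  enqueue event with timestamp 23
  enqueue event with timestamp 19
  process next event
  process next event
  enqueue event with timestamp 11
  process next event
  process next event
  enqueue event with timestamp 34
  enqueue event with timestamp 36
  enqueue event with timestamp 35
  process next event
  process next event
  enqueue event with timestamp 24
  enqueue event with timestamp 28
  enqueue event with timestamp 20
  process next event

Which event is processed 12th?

20

insert 37 → {37}
insert 26 → {26, 37}
insert 33 → {26, 33, 37}
insert 18 → {18, 26, 33, 37}
insert 15 → {15, 18, 26, 33, 37}
process next event → 15; now {18, 26, 33, 37}
insert 12 → {12, 18, 26, 33, 37}
insert 17 → {12, 17, 18, 26, 33, 37}
insert 38 → {12, 17, 18, 26, 33, 37, 38}
process next event → 12; now {17, 18, 26, 33, 37, 38}
insert 21 → {17, 18, 21, 26, 33, 37, 38}
insert 27 → {17, 18, 21, 26, 27, 33, 37, 38}
insert 39 → {17, 18, 21, 26, 27, 33, 37, 38, 39}
process next event → 17; now {18, 21, 26, 27, 33, 37, 38, 39}
process next event → 18; now {21, 26, 27, 33, 37, 38, 39}
process next event → 21; now {26, 27, 33, 37, 38, 39}
insert 16 → {16, 26, 27, 33, 37, 38, 39}
insert 22 → {16, 22, 26, 27, 33, 37, 38, 39}
insert 14 → {14, 16, 22, 26, 27, 33, 37, 38, 39}
insert 30 → {14, 16, 22, 26, 27, 30, 33, 37, 38, 39}
insert 23 → {14, 16, 22, 23, 26, 27, 30, 33, 37, 38, 39}
insert 19 → {14, 16, 19, 22, 23, 26, 27, 30, 33, 37, 38, 39}
process next event → 14; now {16, 19, 22, 23, 26, 27, 30, 33, 37, 38, 39}
process next event → 16; now {19, 22, 23, 26, 27, 30, 33, 37, 38, 39}
insert 11 → {11, 19, 22, 23, 26, 27, 30, 33, 37, 38, 39}
process next event → 11; now {19, 22, 23, 26, 27, 30, 33, 37, 38, 39}
process next event → 19; now {22, 23, 26, 27, 30, 33, 37, 38, 39}
insert 34 → {22, 23, 26, 27, 30, 33, 34, 37, 38, 39}
insert 36 → {22, 23, 26, 27, 30, 33, 34, 36, 37, 38, 39}
insert 35 → {22, 23, 26, 27, 30, 33, 34, 35, 36, 37, 38, 39}
process next event → 22; now {23, 26, 27, 30, 33, 34, 35, 36, 37, 38, 39}
process next event → 23; now {26, 27, 30, 33, 34, 35, 36, 37, 38, 39}
insert 24 → {24, 26, 27, 30, 33, 34, 35, 36, 37, 38, 39}
insert 28 → {24, 26, 27, 28, 30, 33, 34, 35, 36, 37, 38, 39}
insert 20 → {20, 24, 26, 27, 28, 30, 33, 34, 35, 36, 37, 38, 39}
process next event → 20; now {24, 26, 27, 28, 30, 33, 34, 35, 36, 37, 38, 39}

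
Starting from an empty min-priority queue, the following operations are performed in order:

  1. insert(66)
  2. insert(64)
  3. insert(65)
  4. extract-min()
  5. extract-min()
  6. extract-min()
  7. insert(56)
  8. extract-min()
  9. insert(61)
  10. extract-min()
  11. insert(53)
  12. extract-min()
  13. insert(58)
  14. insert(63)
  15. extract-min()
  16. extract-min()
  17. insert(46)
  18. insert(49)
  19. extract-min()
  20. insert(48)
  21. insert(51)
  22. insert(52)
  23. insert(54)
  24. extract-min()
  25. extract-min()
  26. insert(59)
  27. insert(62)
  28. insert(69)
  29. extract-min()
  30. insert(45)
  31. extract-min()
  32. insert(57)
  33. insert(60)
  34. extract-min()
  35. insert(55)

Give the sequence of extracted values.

insert 66 → {66}
insert 64 → {64, 66}
insert 65 → {64, 65, 66}
extract-min → 64; now {65, 66}
extract-min → 65; now {66}
extract-min → 66; now {}
insert 56 → {56}
extract-min → 56; now {}
insert 61 → {61}
extract-min → 61; now {}
insert 53 → {53}
extract-min → 53; now {}
insert 58 → {58}
insert 63 → {58, 63}
extract-min → 58; now {63}
extract-min → 63; now {}
insert 46 → {46}
insert 49 → {46, 49}
extract-min → 46; now {49}
insert 48 → {48, 49}
insert 51 → {48, 49, 51}
insert 52 → {48, 49, 51, 52}
insert 54 → {48, 49, 51, 52, 54}
extract-min → 48; now {49, 51, 52, 54}
extract-min → 49; now {51, 52, 54}
insert 59 → {51, 52, 54, 59}
insert 62 → {51, 52, 54, 59, 62}
insert 69 → {51, 52, 54, 59, 62, 69}
extract-min → 51; now {52, 54, 59, 62, 69}
insert 45 → {45, 52, 54, 59, 62, 69}
extract-min → 45; now {52, 54, 59, 62, 69}
insert 57 → {52, 54, 57, 59, 62, 69}
insert 60 → {52, 54, 57, 59, 60, 62, 69}
extract-min → 52; now {54, 57, 59, 60, 62, 69}
insert 55 → {54, 55, 57, 59, 60, 62, 69}

[64, 65, 66, 56, 61, 53, 58, 63, 46, 48, 49, 51, 45, 52]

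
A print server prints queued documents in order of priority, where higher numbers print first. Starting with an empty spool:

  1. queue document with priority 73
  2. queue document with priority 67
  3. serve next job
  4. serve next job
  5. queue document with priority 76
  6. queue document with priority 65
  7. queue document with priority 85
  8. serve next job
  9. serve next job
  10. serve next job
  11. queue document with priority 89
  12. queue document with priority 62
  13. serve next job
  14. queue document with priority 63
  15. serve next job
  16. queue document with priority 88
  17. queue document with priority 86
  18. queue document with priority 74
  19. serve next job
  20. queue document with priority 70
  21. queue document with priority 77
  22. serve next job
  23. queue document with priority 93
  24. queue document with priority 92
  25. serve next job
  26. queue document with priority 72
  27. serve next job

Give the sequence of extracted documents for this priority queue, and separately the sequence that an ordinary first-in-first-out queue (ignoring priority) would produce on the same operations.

insert 73 → {73}
insert 67 → {73, 67}
serve next job → 73; now {67}
serve next job → 67; now {}
insert 76 → {76}
insert 65 → {76, 65}
insert 85 → {85, 76, 65}
serve next job → 85; now {76, 65}
serve next job → 76; now {65}
serve next job → 65; now {}
insert 89 → {89}
insert 62 → {89, 62}
serve next job → 89; now {62}
insert 63 → {63, 62}
serve next job → 63; now {62}
insert 88 → {88, 62}
insert 86 → {88, 86, 62}
insert 74 → {88, 86, 74, 62}
serve next job → 88; now {86, 74, 62}
insert 70 → {86, 74, 70, 62}
insert 77 → {86, 77, 74, 70, 62}
serve next job → 86; now {77, 74, 70, 62}
insert 93 → {93, 77, 74, 70, 62}
insert 92 → {93, 92, 77, 74, 70, 62}
serve next job → 93; now {92, 77, 74, 70, 62}
insert 72 → {92, 77, 74, 72, 70, 62}
serve next job → 92; now {77, 74, 72, 70, 62}

priority queue: 73, 67, 85, 76, 65, 89, 63, 88, 86, 93, 92; FIFO queue: 73, 67, 76, 65, 85, 89, 62, 63, 88, 86, 74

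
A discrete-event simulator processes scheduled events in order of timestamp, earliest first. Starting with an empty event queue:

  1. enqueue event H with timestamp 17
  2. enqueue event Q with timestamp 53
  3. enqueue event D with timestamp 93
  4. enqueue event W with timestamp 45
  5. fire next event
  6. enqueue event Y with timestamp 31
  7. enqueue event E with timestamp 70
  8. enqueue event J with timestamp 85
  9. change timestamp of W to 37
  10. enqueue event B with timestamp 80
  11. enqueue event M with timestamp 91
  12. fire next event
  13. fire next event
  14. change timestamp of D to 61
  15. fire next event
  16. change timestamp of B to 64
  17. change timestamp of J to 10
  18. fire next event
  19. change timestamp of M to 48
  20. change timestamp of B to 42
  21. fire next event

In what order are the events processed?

add H (timestamp 17) → {H:17}
add Q (timestamp 53) → {H:17, Q:53}
add D (timestamp 93) → {H:17, Q:53, D:93}
add W (timestamp 45) → {H:17, W:45, Q:53, D:93}
fire next event → H; now {W:45, Q:53, D:93}
add Y (timestamp 31) → {Y:31, W:45, Q:53, D:93}
add E (timestamp 70) → {Y:31, W:45, Q:53, E:70, D:93}
add J (timestamp 85) → {Y:31, W:45, Q:53, E:70, J:85, D:93}
update W to timestamp 37 → {Y:31, W:37, Q:53, E:70, J:85, D:93}
add B (timestamp 80) → {Y:31, W:37, Q:53, E:70, B:80, J:85, D:93}
add M (timestamp 91) → {Y:31, W:37, Q:53, E:70, B:80, J:85, M:91, D:93}
fire next event → Y; now {W:37, Q:53, E:70, B:80, J:85, M:91, D:93}
fire next event → W; now {Q:53, E:70, B:80, J:85, M:91, D:93}
update D to timestamp 61 → {Q:53, D:61, E:70, B:80, J:85, M:91}
fire next event → Q; now {D:61, E:70, B:80, J:85, M:91}
update B to timestamp 64 → {D:61, B:64, E:70, J:85, M:91}
update J to timestamp 10 → {J:10, D:61, B:64, E:70, M:91}
fire next event → J; now {D:61, B:64, E:70, M:91}
update M to timestamp 48 → {M:48, D:61, B:64, E:70}
update B to timestamp 42 → {B:42, M:48, D:61, E:70}
fire next event → B; now {M:48, D:61, E:70}

H, Y, W, Q, J, B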